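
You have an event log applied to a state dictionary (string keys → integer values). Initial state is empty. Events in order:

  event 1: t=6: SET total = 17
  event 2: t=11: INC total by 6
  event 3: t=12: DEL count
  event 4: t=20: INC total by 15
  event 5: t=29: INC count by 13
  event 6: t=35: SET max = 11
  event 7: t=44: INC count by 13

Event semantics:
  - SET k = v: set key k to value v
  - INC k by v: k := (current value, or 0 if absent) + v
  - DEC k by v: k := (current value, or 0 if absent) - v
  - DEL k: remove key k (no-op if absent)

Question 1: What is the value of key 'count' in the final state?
Answer: 26

Derivation:
Track key 'count' through all 7 events:
  event 1 (t=6: SET total = 17): count unchanged
  event 2 (t=11: INC total by 6): count unchanged
  event 3 (t=12: DEL count): count (absent) -> (absent)
  event 4 (t=20: INC total by 15): count unchanged
  event 5 (t=29: INC count by 13): count (absent) -> 13
  event 6 (t=35: SET max = 11): count unchanged
  event 7 (t=44: INC count by 13): count 13 -> 26
Final: count = 26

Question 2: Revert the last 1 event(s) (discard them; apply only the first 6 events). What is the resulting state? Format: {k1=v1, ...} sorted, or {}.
Keep first 6 events (discard last 1):
  after event 1 (t=6: SET total = 17): {total=17}
  after event 2 (t=11: INC total by 6): {total=23}
  after event 3 (t=12: DEL count): {total=23}
  after event 4 (t=20: INC total by 15): {total=38}
  after event 5 (t=29: INC count by 13): {count=13, total=38}
  after event 6 (t=35: SET max = 11): {count=13, max=11, total=38}

Answer: {count=13, max=11, total=38}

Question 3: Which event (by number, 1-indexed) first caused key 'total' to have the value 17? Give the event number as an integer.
Looking for first event where total becomes 17:
  event 1: total (absent) -> 17  <-- first match

Answer: 1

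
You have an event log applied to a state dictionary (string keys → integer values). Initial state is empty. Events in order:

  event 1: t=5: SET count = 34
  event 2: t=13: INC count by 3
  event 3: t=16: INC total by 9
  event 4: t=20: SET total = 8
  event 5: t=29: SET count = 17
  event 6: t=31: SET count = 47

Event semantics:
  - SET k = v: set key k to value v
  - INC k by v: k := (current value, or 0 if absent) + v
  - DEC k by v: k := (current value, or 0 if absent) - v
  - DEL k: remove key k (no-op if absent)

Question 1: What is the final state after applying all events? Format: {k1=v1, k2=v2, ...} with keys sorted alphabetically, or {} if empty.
Answer: {count=47, total=8}

Derivation:
  after event 1 (t=5: SET count = 34): {count=34}
  after event 2 (t=13: INC count by 3): {count=37}
  after event 3 (t=16: INC total by 9): {count=37, total=9}
  after event 4 (t=20: SET total = 8): {count=37, total=8}
  after event 5 (t=29: SET count = 17): {count=17, total=8}
  after event 6 (t=31: SET count = 47): {count=47, total=8}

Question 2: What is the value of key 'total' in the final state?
Track key 'total' through all 6 events:
  event 1 (t=5: SET count = 34): total unchanged
  event 2 (t=13: INC count by 3): total unchanged
  event 3 (t=16: INC total by 9): total (absent) -> 9
  event 4 (t=20: SET total = 8): total 9 -> 8
  event 5 (t=29: SET count = 17): total unchanged
  event 6 (t=31: SET count = 47): total unchanged
Final: total = 8

Answer: 8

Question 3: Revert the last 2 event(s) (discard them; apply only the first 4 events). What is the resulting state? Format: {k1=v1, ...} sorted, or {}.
Answer: {count=37, total=8}

Derivation:
Keep first 4 events (discard last 2):
  after event 1 (t=5: SET count = 34): {count=34}
  after event 2 (t=13: INC count by 3): {count=37}
  after event 3 (t=16: INC total by 9): {count=37, total=9}
  after event 4 (t=20: SET total = 8): {count=37, total=8}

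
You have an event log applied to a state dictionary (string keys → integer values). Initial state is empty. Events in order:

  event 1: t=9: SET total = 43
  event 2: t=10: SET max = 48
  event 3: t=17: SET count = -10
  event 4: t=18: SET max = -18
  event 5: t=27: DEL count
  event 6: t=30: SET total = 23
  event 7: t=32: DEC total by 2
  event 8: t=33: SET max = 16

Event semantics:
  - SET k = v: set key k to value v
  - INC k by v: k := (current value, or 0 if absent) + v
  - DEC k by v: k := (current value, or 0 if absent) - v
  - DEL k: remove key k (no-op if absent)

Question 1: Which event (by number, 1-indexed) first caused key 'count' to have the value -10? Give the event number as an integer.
Answer: 3

Derivation:
Looking for first event where count becomes -10:
  event 3: count (absent) -> -10  <-- first match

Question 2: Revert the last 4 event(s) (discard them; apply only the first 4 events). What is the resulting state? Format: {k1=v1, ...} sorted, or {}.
Keep first 4 events (discard last 4):
  after event 1 (t=9: SET total = 43): {total=43}
  after event 2 (t=10: SET max = 48): {max=48, total=43}
  after event 3 (t=17: SET count = -10): {count=-10, max=48, total=43}
  after event 4 (t=18: SET max = -18): {count=-10, max=-18, total=43}

Answer: {count=-10, max=-18, total=43}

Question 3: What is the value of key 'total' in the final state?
Answer: 21

Derivation:
Track key 'total' through all 8 events:
  event 1 (t=9: SET total = 43): total (absent) -> 43
  event 2 (t=10: SET max = 48): total unchanged
  event 3 (t=17: SET count = -10): total unchanged
  event 4 (t=18: SET max = -18): total unchanged
  event 5 (t=27: DEL count): total unchanged
  event 6 (t=30: SET total = 23): total 43 -> 23
  event 7 (t=32: DEC total by 2): total 23 -> 21
  event 8 (t=33: SET max = 16): total unchanged
Final: total = 21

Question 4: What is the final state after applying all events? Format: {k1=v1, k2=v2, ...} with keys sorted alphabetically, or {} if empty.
  after event 1 (t=9: SET total = 43): {total=43}
  after event 2 (t=10: SET max = 48): {max=48, total=43}
  after event 3 (t=17: SET count = -10): {count=-10, max=48, total=43}
  after event 4 (t=18: SET max = -18): {count=-10, max=-18, total=43}
  after event 5 (t=27: DEL count): {max=-18, total=43}
  after event 6 (t=30: SET total = 23): {max=-18, total=23}
  after event 7 (t=32: DEC total by 2): {max=-18, total=21}
  after event 8 (t=33: SET max = 16): {max=16, total=21}

Answer: {max=16, total=21}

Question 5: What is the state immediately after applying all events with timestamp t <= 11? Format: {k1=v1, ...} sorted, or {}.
Answer: {max=48, total=43}

Derivation:
Apply events with t <= 11 (2 events):
  after event 1 (t=9: SET total = 43): {total=43}
  after event 2 (t=10: SET max = 48): {max=48, total=43}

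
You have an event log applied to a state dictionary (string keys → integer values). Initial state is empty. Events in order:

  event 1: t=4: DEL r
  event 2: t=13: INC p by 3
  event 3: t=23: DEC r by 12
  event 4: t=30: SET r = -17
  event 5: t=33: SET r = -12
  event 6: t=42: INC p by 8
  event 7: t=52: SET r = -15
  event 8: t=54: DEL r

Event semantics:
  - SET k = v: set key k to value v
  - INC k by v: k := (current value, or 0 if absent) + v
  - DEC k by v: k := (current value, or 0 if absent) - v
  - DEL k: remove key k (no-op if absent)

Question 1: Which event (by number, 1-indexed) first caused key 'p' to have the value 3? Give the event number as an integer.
Answer: 2

Derivation:
Looking for first event where p becomes 3:
  event 2: p (absent) -> 3  <-- first match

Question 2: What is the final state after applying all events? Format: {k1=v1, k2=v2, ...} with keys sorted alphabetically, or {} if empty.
  after event 1 (t=4: DEL r): {}
  after event 2 (t=13: INC p by 3): {p=3}
  after event 3 (t=23: DEC r by 12): {p=3, r=-12}
  after event 4 (t=30: SET r = -17): {p=3, r=-17}
  after event 5 (t=33: SET r = -12): {p=3, r=-12}
  after event 6 (t=42: INC p by 8): {p=11, r=-12}
  after event 7 (t=52: SET r = -15): {p=11, r=-15}
  after event 8 (t=54: DEL r): {p=11}

Answer: {p=11}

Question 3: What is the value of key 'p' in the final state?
Answer: 11

Derivation:
Track key 'p' through all 8 events:
  event 1 (t=4: DEL r): p unchanged
  event 2 (t=13: INC p by 3): p (absent) -> 3
  event 3 (t=23: DEC r by 12): p unchanged
  event 4 (t=30: SET r = -17): p unchanged
  event 5 (t=33: SET r = -12): p unchanged
  event 6 (t=42: INC p by 8): p 3 -> 11
  event 7 (t=52: SET r = -15): p unchanged
  event 8 (t=54: DEL r): p unchanged
Final: p = 11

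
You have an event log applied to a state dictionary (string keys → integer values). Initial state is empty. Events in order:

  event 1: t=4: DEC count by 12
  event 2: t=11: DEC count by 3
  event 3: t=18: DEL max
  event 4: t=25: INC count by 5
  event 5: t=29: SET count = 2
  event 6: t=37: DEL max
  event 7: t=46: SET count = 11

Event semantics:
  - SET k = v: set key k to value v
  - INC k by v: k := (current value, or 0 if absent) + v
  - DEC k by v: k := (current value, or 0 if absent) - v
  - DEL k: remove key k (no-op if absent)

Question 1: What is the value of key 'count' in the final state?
Track key 'count' through all 7 events:
  event 1 (t=4: DEC count by 12): count (absent) -> -12
  event 2 (t=11: DEC count by 3): count -12 -> -15
  event 3 (t=18: DEL max): count unchanged
  event 4 (t=25: INC count by 5): count -15 -> -10
  event 5 (t=29: SET count = 2): count -10 -> 2
  event 6 (t=37: DEL max): count unchanged
  event 7 (t=46: SET count = 11): count 2 -> 11
Final: count = 11

Answer: 11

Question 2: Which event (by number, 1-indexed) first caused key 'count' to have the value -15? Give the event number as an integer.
Answer: 2

Derivation:
Looking for first event where count becomes -15:
  event 1: count = -12
  event 2: count -12 -> -15  <-- first match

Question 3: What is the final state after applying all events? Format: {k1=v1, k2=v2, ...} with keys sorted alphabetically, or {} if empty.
Answer: {count=11}

Derivation:
  after event 1 (t=4: DEC count by 12): {count=-12}
  after event 2 (t=11: DEC count by 3): {count=-15}
  after event 3 (t=18: DEL max): {count=-15}
  after event 4 (t=25: INC count by 5): {count=-10}
  after event 5 (t=29: SET count = 2): {count=2}
  after event 6 (t=37: DEL max): {count=2}
  after event 7 (t=46: SET count = 11): {count=11}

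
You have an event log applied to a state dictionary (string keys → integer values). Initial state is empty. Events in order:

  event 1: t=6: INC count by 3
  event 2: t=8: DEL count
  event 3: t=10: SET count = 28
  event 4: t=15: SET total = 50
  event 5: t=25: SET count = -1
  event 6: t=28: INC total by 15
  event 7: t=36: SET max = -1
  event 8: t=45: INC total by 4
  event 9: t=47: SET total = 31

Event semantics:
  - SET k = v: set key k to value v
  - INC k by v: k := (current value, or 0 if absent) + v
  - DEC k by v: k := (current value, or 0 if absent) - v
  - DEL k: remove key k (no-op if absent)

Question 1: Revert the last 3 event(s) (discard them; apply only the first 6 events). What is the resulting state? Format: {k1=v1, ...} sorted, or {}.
Keep first 6 events (discard last 3):
  after event 1 (t=6: INC count by 3): {count=3}
  after event 2 (t=8: DEL count): {}
  after event 3 (t=10: SET count = 28): {count=28}
  after event 4 (t=15: SET total = 50): {count=28, total=50}
  after event 5 (t=25: SET count = -1): {count=-1, total=50}
  after event 6 (t=28: INC total by 15): {count=-1, total=65}

Answer: {count=-1, total=65}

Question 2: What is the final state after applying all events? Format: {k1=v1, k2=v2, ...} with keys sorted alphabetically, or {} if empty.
Answer: {count=-1, max=-1, total=31}

Derivation:
  after event 1 (t=6: INC count by 3): {count=3}
  after event 2 (t=8: DEL count): {}
  after event 3 (t=10: SET count = 28): {count=28}
  after event 4 (t=15: SET total = 50): {count=28, total=50}
  after event 5 (t=25: SET count = -1): {count=-1, total=50}
  after event 6 (t=28: INC total by 15): {count=-1, total=65}
  after event 7 (t=36: SET max = -1): {count=-1, max=-1, total=65}
  after event 8 (t=45: INC total by 4): {count=-1, max=-1, total=69}
  after event 9 (t=47: SET total = 31): {count=-1, max=-1, total=31}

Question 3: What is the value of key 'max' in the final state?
Track key 'max' through all 9 events:
  event 1 (t=6: INC count by 3): max unchanged
  event 2 (t=8: DEL count): max unchanged
  event 3 (t=10: SET count = 28): max unchanged
  event 4 (t=15: SET total = 50): max unchanged
  event 5 (t=25: SET count = -1): max unchanged
  event 6 (t=28: INC total by 15): max unchanged
  event 7 (t=36: SET max = -1): max (absent) -> -1
  event 8 (t=45: INC total by 4): max unchanged
  event 9 (t=47: SET total = 31): max unchanged
Final: max = -1

Answer: -1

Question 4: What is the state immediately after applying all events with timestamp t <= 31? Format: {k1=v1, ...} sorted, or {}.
Answer: {count=-1, total=65}

Derivation:
Apply events with t <= 31 (6 events):
  after event 1 (t=6: INC count by 3): {count=3}
  after event 2 (t=8: DEL count): {}
  after event 3 (t=10: SET count = 28): {count=28}
  after event 4 (t=15: SET total = 50): {count=28, total=50}
  after event 5 (t=25: SET count = -1): {count=-1, total=50}
  after event 6 (t=28: INC total by 15): {count=-1, total=65}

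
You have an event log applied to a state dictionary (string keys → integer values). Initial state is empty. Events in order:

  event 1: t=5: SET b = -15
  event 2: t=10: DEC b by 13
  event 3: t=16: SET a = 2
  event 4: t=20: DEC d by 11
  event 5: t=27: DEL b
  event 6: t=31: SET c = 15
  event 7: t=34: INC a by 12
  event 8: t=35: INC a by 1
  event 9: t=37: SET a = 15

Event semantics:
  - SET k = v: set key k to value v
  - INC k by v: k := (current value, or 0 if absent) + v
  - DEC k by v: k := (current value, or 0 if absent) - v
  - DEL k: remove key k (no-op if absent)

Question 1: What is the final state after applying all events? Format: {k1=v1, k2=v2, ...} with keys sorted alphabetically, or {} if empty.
  after event 1 (t=5: SET b = -15): {b=-15}
  after event 2 (t=10: DEC b by 13): {b=-28}
  after event 3 (t=16: SET a = 2): {a=2, b=-28}
  after event 4 (t=20: DEC d by 11): {a=2, b=-28, d=-11}
  after event 5 (t=27: DEL b): {a=2, d=-11}
  after event 6 (t=31: SET c = 15): {a=2, c=15, d=-11}
  after event 7 (t=34: INC a by 12): {a=14, c=15, d=-11}
  after event 8 (t=35: INC a by 1): {a=15, c=15, d=-11}
  after event 9 (t=37: SET a = 15): {a=15, c=15, d=-11}

Answer: {a=15, c=15, d=-11}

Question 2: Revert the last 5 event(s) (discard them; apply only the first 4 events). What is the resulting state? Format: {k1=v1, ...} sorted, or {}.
Answer: {a=2, b=-28, d=-11}

Derivation:
Keep first 4 events (discard last 5):
  after event 1 (t=5: SET b = -15): {b=-15}
  after event 2 (t=10: DEC b by 13): {b=-28}
  after event 3 (t=16: SET a = 2): {a=2, b=-28}
  after event 4 (t=20: DEC d by 11): {a=2, b=-28, d=-11}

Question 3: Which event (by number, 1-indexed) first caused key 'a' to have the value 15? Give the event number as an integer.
Answer: 8

Derivation:
Looking for first event where a becomes 15:
  event 3: a = 2
  event 4: a = 2
  event 5: a = 2
  event 6: a = 2
  event 7: a = 14
  event 8: a 14 -> 15  <-- first match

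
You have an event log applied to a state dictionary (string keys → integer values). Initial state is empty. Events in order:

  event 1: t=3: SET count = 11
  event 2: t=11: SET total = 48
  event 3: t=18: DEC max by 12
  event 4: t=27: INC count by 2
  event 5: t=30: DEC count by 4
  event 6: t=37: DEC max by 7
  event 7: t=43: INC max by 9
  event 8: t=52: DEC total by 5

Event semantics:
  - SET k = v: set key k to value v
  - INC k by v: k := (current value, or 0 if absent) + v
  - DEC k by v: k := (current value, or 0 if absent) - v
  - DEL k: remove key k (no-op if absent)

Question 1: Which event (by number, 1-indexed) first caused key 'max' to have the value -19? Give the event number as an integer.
Answer: 6

Derivation:
Looking for first event where max becomes -19:
  event 3: max = -12
  event 4: max = -12
  event 5: max = -12
  event 6: max -12 -> -19  <-- first match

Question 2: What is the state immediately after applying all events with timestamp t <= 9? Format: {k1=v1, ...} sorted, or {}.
Apply events with t <= 9 (1 events):
  after event 1 (t=3: SET count = 11): {count=11}

Answer: {count=11}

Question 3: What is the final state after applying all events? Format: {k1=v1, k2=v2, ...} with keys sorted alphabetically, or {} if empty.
  after event 1 (t=3: SET count = 11): {count=11}
  after event 2 (t=11: SET total = 48): {count=11, total=48}
  after event 3 (t=18: DEC max by 12): {count=11, max=-12, total=48}
  after event 4 (t=27: INC count by 2): {count=13, max=-12, total=48}
  after event 5 (t=30: DEC count by 4): {count=9, max=-12, total=48}
  after event 6 (t=37: DEC max by 7): {count=9, max=-19, total=48}
  after event 7 (t=43: INC max by 9): {count=9, max=-10, total=48}
  after event 8 (t=52: DEC total by 5): {count=9, max=-10, total=43}

Answer: {count=9, max=-10, total=43}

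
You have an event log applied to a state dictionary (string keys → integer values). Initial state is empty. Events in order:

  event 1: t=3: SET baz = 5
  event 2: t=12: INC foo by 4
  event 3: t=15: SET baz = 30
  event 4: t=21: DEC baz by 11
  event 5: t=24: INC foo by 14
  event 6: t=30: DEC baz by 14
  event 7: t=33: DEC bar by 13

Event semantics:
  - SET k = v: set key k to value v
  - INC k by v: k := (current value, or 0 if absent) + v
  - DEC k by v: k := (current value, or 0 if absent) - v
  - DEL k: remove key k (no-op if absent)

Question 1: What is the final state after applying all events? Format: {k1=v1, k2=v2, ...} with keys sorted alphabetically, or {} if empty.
Answer: {bar=-13, baz=5, foo=18}

Derivation:
  after event 1 (t=3: SET baz = 5): {baz=5}
  after event 2 (t=12: INC foo by 4): {baz=5, foo=4}
  after event 3 (t=15: SET baz = 30): {baz=30, foo=4}
  after event 4 (t=21: DEC baz by 11): {baz=19, foo=4}
  after event 5 (t=24: INC foo by 14): {baz=19, foo=18}
  after event 6 (t=30: DEC baz by 14): {baz=5, foo=18}
  after event 7 (t=33: DEC bar by 13): {bar=-13, baz=5, foo=18}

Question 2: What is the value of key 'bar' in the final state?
Track key 'bar' through all 7 events:
  event 1 (t=3: SET baz = 5): bar unchanged
  event 2 (t=12: INC foo by 4): bar unchanged
  event 3 (t=15: SET baz = 30): bar unchanged
  event 4 (t=21: DEC baz by 11): bar unchanged
  event 5 (t=24: INC foo by 14): bar unchanged
  event 6 (t=30: DEC baz by 14): bar unchanged
  event 7 (t=33: DEC bar by 13): bar (absent) -> -13
Final: bar = -13

Answer: -13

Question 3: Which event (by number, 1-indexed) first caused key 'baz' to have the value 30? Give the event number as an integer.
Looking for first event where baz becomes 30:
  event 1: baz = 5
  event 2: baz = 5
  event 3: baz 5 -> 30  <-- first match

Answer: 3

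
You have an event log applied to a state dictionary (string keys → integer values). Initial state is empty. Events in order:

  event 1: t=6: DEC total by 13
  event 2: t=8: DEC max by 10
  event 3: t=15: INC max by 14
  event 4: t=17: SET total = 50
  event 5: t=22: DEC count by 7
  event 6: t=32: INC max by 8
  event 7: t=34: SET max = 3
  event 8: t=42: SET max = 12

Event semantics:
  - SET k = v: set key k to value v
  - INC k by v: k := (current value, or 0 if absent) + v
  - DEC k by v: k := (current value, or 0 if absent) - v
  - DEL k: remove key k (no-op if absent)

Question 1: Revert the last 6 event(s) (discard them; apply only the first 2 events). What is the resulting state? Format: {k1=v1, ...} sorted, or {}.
Answer: {max=-10, total=-13}

Derivation:
Keep first 2 events (discard last 6):
  after event 1 (t=6: DEC total by 13): {total=-13}
  after event 2 (t=8: DEC max by 10): {max=-10, total=-13}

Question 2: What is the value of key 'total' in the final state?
Track key 'total' through all 8 events:
  event 1 (t=6: DEC total by 13): total (absent) -> -13
  event 2 (t=8: DEC max by 10): total unchanged
  event 3 (t=15: INC max by 14): total unchanged
  event 4 (t=17: SET total = 50): total -13 -> 50
  event 5 (t=22: DEC count by 7): total unchanged
  event 6 (t=32: INC max by 8): total unchanged
  event 7 (t=34: SET max = 3): total unchanged
  event 8 (t=42: SET max = 12): total unchanged
Final: total = 50

Answer: 50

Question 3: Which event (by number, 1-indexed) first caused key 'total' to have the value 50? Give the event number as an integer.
Looking for first event where total becomes 50:
  event 1: total = -13
  event 2: total = -13
  event 3: total = -13
  event 4: total -13 -> 50  <-- first match

Answer: 4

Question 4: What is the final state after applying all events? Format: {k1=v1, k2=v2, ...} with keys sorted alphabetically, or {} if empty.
  after event 1 (t=6: DEC total by 13): {total=-13}
  after event 2 (t=8: DEC max by 10): {max=-10, total=-13}
  after event 3 (t=15: INC max by 14): {max=4, total=-13}
  after event 4 (t=17: SET total = 50): {max=4, total=50}
  after event 5 (t=22: DEC count by 7): {count=-7, max=4, total=50}
  after event 6 (t=32: INC max by 8): {count=-7, max=12, total=50}
  after event 7 (t=34: SET max = 3): {count=-7, max=3, total=50}
  after event 8 (t=42: SET max = 12): {count=-7, max=12, total=50}

Answer: {count=-7, max=12, total=50}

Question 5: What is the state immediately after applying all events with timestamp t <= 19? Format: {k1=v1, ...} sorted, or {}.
Apply events with t <= 19 (4 events):
  after event 1 (t=6: DEC total by 13): {total=-13}
  after event 2 (t=8: DEC max by 10): {max=-10, total=-13}
  after event 3 (t=15: INC max by 14): {max=4, total=-13}
  after event 4 (t=17: SET total = 50): {max=4, total=50}

Answer: {max=4, total=50}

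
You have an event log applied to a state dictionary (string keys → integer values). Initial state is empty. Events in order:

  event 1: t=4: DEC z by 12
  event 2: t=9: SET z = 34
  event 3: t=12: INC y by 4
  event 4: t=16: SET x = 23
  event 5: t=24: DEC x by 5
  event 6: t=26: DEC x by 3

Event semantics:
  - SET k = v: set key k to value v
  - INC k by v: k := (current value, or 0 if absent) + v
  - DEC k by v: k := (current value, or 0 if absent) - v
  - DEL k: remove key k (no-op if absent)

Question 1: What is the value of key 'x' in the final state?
Track key 'x' through all 6 events:
  event 1 (t=4: DEC z by 12): x unchanged
  event 2 (t=9: SET z = 34): x unchanged
  event 3 (t=12: INC y by 4): x unchanged
  event 4 (t=16: SET x = 23): x (absent) -> 23
  event 5 (t=24: DEC x by 5): x 23 -> 18
  event 6 (t=26: DEC x by 3): x 18 -> 15
Final: x = 15

Answer: 15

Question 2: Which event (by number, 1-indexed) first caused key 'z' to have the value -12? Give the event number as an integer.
Answer: 1

Derivation:
Looking for first event where z becomes -12:
  event 1: z (absent) -> -12  <-- first match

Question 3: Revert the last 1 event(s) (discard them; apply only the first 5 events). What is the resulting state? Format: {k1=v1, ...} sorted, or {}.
Keep first 5 events (discard last 1):
  after event 1 (t=4: DEC z by 12): {z=-12}
  after event 2 (t=9: SET z = 34): {z=34}
  after event 3 (t=12: INC y by 4): {y=4, z=34}
  after event 4 (t=16: SET x = 23): {x=23, y=4, z=34}
  after event 5 (t=24: DEC x by 5): {x=18, y=4, z=34}

Answer: {x=18, y=4, z=34}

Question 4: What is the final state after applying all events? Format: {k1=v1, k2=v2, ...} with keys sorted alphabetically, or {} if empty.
Answer: {x=15, y=4, z=34}

Derivation:
  after event 1 (t=4: DEC z by 12): {z=-12}
  after event 2 (t=9: SET z = 34): {z=34}
  after event 3 (t=12: INC y by 4): {y=4, z=34}
  after event 4 (t=16: SET x = 23): {x=23, y=4, z=34}
  after event 5 (t=24: DEC x by 5): {x=18, y=4, z=34}
  after event 6 (t=26: DEC x by 3): {x=15, y=4, z=34}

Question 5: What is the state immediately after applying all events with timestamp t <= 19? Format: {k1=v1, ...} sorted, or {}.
Answer: {x=23, y=4, z=34}

Derivation:
Apply events with t <= 19 (4 events):
  after event 1 (t=4: DEC z by 12): {z=-12}
  after event 2 (t=9: SET z = 34): {z=34}
  after event 3 (t=12: INC y by 4): {y=4, z=34}
  after event 4 (t=16: SET x = 23): {x=23, y=4, z=34}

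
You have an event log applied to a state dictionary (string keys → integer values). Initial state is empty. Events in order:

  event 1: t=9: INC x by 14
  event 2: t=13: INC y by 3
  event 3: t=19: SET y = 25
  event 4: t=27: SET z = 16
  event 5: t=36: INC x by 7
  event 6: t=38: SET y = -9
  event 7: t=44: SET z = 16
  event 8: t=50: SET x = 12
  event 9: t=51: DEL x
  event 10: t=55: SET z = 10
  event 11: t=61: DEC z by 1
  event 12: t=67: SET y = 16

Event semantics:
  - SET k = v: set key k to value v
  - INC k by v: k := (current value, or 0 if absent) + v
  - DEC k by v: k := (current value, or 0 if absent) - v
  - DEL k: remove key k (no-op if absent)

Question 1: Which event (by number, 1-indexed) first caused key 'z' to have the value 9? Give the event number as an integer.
Looking for first event where z becomes 9:
  event 4: z = 16
  event 5: z = 16
  event 6: z = 16
  event 7: z = 16
  event 8: z = 16
  event 9: z = 16
  event 10: z = 10
  event 11: z 10 -> 9  <-- first match

Answer: 11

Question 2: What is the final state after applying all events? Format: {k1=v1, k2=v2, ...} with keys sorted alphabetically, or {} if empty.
Answer: {y=16, z=9}

Derivation:
  after event 1 (t=9: INC x by 14): {x=14}
  after event 2 (t=13: INC y by 3): {x=14, y=3}
  after event 3 (t=19: SET y = 25): {x=14, y=25}
  after event 4 (t=27: SET z = 16): {x=14, y=25, z=16}
  after event 5 (t=36: INC x by 7): {x=21, y=25, z=16}
  after event 6 (t=38: SET y = -9): {x=21, y=-9, z=16}
  after event 7 (t=44: SET z = 16): {x=21, y=-9, z=16}
  after event 8 (t=50: SET x = 12): {x=12, y=-9, z=16}
  after event 9 (t=51: DEL x): {y=-9, z=16}
  after event 10 (t=55: SET z = 10): {y=-9, z=10}
  after event 11 (t=61: DEC z by 1): {y=-9, z=9}
  after event 12 (t=67: SET y = 16): {y=16, z=9}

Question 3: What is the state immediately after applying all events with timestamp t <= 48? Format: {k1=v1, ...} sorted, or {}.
Apply events with t <= 48 (7 events):
  after event 1 (t=9: INC x by 14): {x=14}
  after event 2 (t=13: INC y by 3): {x=14, y=3}
  after event 3 (t=19: SET y = 25): {x=14, y=25}
  after event 4 (t=27: SET z = 16): {x=14, y=25, z=16}
  after event 5 (t=36: INC x by 7): {x=21, y=25, z=16}
  after event 6 (t=38: SET y = -9): {x=21, y=-9, z=16}
  after event 7 (t=44: SET z = 16): {x=21, y=-9, z=16}

Answer: {x=21, y=-9, z=16}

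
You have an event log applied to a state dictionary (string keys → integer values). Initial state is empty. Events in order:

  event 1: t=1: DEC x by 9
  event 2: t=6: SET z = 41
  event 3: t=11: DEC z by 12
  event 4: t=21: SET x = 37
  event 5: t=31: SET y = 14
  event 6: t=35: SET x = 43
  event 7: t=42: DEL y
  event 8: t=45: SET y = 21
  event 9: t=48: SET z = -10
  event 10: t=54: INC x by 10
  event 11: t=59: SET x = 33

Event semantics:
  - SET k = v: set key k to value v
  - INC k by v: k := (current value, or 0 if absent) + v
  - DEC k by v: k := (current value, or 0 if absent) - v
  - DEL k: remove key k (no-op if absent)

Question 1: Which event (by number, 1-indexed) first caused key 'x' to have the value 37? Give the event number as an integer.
Answer: 4

Derivation:
Looking for first event where x becomes 37:
  event 1: x = -9
  event 2: x = -9
  event 3: x = -9
  event 4: x -9 -> 37  <-- first match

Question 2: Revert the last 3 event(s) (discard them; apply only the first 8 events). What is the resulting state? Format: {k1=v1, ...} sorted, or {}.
Answer: {x=43, y=21, z=29}

Derivation:
Keep first 8 events (discard last 3):
  after event 1 (t=1: DEC x by 9): {x=-9}
  after event 2 (t=6: SET z = 41): {x=-9, z=41}
  after event 3 (t=11: DEC z by 12): {x=-9, z=29}
  after event 4 (t=21: SET x = 37): {x=37, z=29}
  after event 5 (t=31: SET y = 14): {x=37, y=14, z=29}
  after event 6 (t=35: SET x = 43): {x=43, y=14, z=29}
  after event 7 (t=42: DEL y): {x=43, z=29}
  after event 8 (t=45: SET y = 21): {x=43, y=21, z=29}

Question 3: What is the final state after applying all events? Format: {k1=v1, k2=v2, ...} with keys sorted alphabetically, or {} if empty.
Answer: {x=33, y=21, z=-10}

Derivation:
  after event 1 (t=1: DEC x by 9): {x=-9}
  after event 2 (t=6: SET z = 41): {x=-9, z=41}
  after event 3 (t=11: DEC z by 12): {x=-9, z=29}
  after event 4 (t=21: SET x = 37): {x=37, z=29}
  after event 5 (t=31: SET y = 14): {x=37, y=14, z=29}
  after event 6 (t=35: SET x = 43): {x=43, y=14, z=29}
  after event 7 (t=42: DEL y): {x=43, z=29}
  after event 8 (t=45: SET y = 21): {x=43, y=21, z=29}
  after event 9 (t=48: SET z = -10): {x=43, y=21, z=-10}
  after event 10 (t=54: INC x by 10): {x=53, y=21, z=-10}
  after event 11 (t=59: SET x = 33): {x=33, y=21, z=-10}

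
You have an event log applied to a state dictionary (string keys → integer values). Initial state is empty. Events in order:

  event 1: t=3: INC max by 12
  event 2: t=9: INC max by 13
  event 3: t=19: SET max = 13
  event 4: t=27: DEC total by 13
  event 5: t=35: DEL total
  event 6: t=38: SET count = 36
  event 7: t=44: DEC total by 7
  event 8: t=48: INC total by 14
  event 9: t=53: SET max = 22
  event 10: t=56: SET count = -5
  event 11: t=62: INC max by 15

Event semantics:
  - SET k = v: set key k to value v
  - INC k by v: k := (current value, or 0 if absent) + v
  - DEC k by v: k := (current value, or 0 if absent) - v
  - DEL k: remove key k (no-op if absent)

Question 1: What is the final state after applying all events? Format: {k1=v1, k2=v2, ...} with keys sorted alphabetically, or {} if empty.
Answer: {count=-5, max=37, total=7}

Derivation:
  after event 1 (t=3: INC max by 12): {max=12}
  after event 2 (t=9: INC max by 13): {max=25}
  after event 3 (t=19: SET max = 13): {max=13}
  after event 4 (t=27: DEC total by 13): {max=13, total=-13}
  after event 5 (t=35: DEL total): {max=13}
  after event 6 (t=38: SET count = 36): {count=36, max=13}
  after event 7 (t=44: DEC total by 7): {count=36, max=13, total=-7}
  after event 8 (t=48: INC total by 14): {count=36, max=13, total=7}
  after event 9 (t=53: SET max = 22): {count=36, max=22, total=7}
  after event 10 (t=56: SET count = -5): {count=-5, max=22, total=7}
  after event 11 (t=62: INC max by 15): {count=-5, max=37, total=7}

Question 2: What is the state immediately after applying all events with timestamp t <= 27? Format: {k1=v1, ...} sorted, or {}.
Apply events with t <= 27 (4 events):
  after event 1 (t=3: INC max by 12): {max=12}
  after event 2 (t=9: INC max by 13): {max=25}
  after event 3 (t=19: SET max = 13): {max=13}
  after event 4 (t=27: DEC total by 13): {max=13, total=-13}

Answer: {max=13, total=-13}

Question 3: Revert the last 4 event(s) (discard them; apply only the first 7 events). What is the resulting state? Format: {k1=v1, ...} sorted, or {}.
Keep first 7 events (discard last 4):
  after event 1 (t=3: INC max by 12): {max=12}
  after event 2 (t=9: INC max by 13): {max=25}
  after event 3 (t=19: SET max = 13): {max=13}
  after event 4 (t=27: DEC total by 13): {max=13, total=-13}
  after event 5 (t=35: DEL total): {max=13}
  after event 6 (t=38: SET count = 36): {count=36, max=13}
  after event 7 (t=44: DEC total by 7): {count=36, max=13, total=-7}

Answer: {count=36, max=13, total=-7}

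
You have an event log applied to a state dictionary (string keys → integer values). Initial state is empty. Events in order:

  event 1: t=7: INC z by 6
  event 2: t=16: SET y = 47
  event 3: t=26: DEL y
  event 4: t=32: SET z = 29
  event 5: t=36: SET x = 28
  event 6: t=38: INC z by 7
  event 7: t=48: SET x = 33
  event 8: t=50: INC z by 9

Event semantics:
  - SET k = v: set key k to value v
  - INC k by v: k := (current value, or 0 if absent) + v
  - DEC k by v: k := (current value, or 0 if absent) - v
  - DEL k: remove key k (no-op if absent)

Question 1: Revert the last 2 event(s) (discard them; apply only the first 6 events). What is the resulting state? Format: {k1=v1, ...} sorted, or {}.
Keep first 6 events (discard last 2):
  after event 1 (t=7: INC z by 6): {z=6}
  after event 2 (t=16: SET y = 47): {y=47, z=6}
  after event 3 (t=26: DEL y): {z=6}
  after event 4 (t=32: SET z = 29): {z=29}
  after event 5 (t=36: SET x = 28): {x=28, z=29}
  after event 6 (t=38: INC z by 7): {x=28, z=36}

Answer: {x=28, z=36}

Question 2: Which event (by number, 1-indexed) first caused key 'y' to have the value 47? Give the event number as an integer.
Answer: 2

Derivation:
Looking for first event where y becomes 47:
  event 2: y (absent) -> 47  <-- first match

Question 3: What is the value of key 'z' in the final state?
Track key 'z' through all 8 events:
  event 1 (t=7: INC z by 6): z (absent) -> 6
  event 2 (t=16: SET y = 47): z unchanged
  event 3 (t=26: DEL y): z unchanged
  event 4 (t=32: SET z = 29): z 6 -> 29
  event 5 (t=36: SET x = 28): z unchanged
  event 6 (t=38: INC z by 7): z 29 -> 36
  event 7 (t=48: SET x = 33): z unchanged
  event 8 (t=50: INC z by 9): z 36 -> 45
Final: z = 45

Answer: 45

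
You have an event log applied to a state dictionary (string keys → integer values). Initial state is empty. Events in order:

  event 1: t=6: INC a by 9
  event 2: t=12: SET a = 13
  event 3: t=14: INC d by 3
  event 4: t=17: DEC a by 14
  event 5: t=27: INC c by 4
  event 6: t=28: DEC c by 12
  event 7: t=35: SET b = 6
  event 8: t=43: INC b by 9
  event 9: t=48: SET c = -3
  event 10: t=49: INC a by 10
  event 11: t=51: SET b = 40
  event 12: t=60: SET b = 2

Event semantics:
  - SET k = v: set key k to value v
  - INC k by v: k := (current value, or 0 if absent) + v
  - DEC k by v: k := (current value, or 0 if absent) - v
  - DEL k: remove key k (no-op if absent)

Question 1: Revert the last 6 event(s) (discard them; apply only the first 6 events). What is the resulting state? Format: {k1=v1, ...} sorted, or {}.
Answer: {a=-1, c=-8, d=3}

Derivation:
Keep first 6 events (discard last 6):
  after event 1 (t=6: INC a by 9): {a=9}
  after event 2 (t=12: SET a = 13): {a=13}
  after event 3 (t=14: INC d by 3): {a=13, d=3}
  after event 4 (t=17: DEC a by 14): {a=-1, d=3}
  after event 5 (t=27: INC c by 4): {a=-1, c=4, d=3}
  after event 6 (t=28: DEC c by 12): {a=-1, c=-8, d=3}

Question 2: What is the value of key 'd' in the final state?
Track key 'd' through all 12 events:
  event 1 (t=6: INC a by 9): d unchanged
  event 2 (t=12: SET a = 13): d unchanged
  event 3 (t=14: INC d by 3): d (absent) -> 3
  event 4 (t=17: DEC a by 14): d unchanged
  event 5 (t=27: INC c by 4): d unchanged
  event 6 (t=28: DEC c by 12): d unchanged
  event 7 (t=35: SET b = 6): d unchanged
  event 8 (t=43: INC b by 9): d unchanged
  event 9 (t=48: SET c = -3): d unchanged
  event 10 (t=49: INC a by 10): d unchanged
  event 11 (t=51: SET b = 40): d unchanged
  event 12 (t=60: SET b = 2): d unchanged
Final: d = 3

Answer: 3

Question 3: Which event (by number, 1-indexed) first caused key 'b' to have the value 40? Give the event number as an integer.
Answer: 11

Derivation:
Looking for first event where b becomes 40:
  event 7: b = 6
  event 8: b = 15
  event 9: b = 15
  event 10: b = 15
  event 11: b 15 -> 40  <-- first match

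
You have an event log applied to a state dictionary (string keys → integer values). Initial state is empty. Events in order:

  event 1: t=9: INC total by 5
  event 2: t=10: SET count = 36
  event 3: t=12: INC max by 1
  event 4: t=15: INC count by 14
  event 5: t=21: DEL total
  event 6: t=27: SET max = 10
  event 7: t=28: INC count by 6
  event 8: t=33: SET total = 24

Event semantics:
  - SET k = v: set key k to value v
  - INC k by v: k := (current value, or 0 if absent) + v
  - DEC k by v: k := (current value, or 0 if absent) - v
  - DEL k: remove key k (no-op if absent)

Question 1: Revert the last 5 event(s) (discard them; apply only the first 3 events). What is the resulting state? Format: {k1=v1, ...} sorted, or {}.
Answer: {count=36, max=1, total=5}

Derivation:
Keep first 3 events (discard last 5):
  after event 1 (t=9: INC total by 5): {total=5}
  after event 2 (t=10: SET count = 36): {count=36, total=5}
  after event 3 (t=12: INC max by 1): {count=36, max=1, total=5}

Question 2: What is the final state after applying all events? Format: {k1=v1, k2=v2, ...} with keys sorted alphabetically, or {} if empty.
  after event 1 (t=9: INC total by 5): {total=5}
  after event 2 (t=10: SET count = 36): {count=36, total=5}
  after event 3 (t=12: INC max by 1): {count=36, max=1, total=5}
  after event 4 (t=15: INC count by 14): {count=50, max=1, total=5}
  after event 5 (t=21: DEL total): {count=50, max=1}
  after event 6 (t=27: SET max = 10): {count=50, max=10}
  after event 7 (t=28: INC count by 6): {count=56, max=10}
  after event 8 (t=33: SET total = 24): {count=56, max=10, total=24}

Answer: {count=56, max=10, total=24}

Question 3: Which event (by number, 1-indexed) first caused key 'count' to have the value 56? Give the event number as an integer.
Answer: 7

Derivation:
Looking for first event where count becomes 56:
  event 2: count = 36
  event 3: count = 36
  event 4: count = 50
  event 5: count = 50
  event 6: count = 50
  event 7: count 50 -> 56  <-- first match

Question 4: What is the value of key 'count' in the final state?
Answer: 56

Derivation:
Track key 'count' through all 8 events:
  event 1 (t=9: INC total by 5): count unchanged
  event 2 (t=10: SET count = 36): count (absent) -> 36
  event 3 (t=12: INC max by 1): count unchanged
  event 4 (t=15: INC count by 14): count 36 -> 50
  event 5 (t=21: DEL total): count unchanged
  event 6 (t=27: SET max = 10): count unchanged
  event 7 (t=28: INC count by 6): count 50 -> 56
  event 8 (t=33: SET total = 24): count unchanged
Final: count = 56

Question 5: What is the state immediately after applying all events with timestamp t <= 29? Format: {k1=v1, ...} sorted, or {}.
Answer: {count=56, max=10}

Derivation:
Apply events with t <= 29 (7 events):
  after event 1 (t=9: INC total by 5): {total=5}
  after event 2 (t=10: SET count = 36): {count=36, total=5}
  after event 3 (t=12: INC max by 1): {count=36, max=1, total=5}
  after event 4 (t=15: INC count by 14): {count=50, max=1, total=5}
  after event 5 (t=21: DEL total): {count=50, max=1}
  after event 6 (t=27: SET max = 10): {count=50, max=10}
  after event 7 (t=28: INC count by 6): {count=56, max=10}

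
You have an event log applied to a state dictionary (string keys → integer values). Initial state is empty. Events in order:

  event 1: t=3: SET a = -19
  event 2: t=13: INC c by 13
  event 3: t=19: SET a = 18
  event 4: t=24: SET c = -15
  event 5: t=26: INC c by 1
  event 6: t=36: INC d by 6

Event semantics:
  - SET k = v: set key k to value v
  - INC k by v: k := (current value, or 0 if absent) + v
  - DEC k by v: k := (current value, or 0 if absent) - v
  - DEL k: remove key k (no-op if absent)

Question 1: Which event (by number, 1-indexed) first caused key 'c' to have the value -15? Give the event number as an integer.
Looking for first event where c becomes -15:
  event 2: c = 13
  event 3: c = 13
  event 4: c 13 -> -15  <-- first match

Answer: 4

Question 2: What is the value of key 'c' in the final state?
Answer: -14

Derivation:
Track key 'c' through all 6 events:
  event 1 (t=3: SET a = -19): c unchanged
  event 2 (t=13: INC c by 13): c (absent) -> 13
  event 3 (t=19: SET a = 18): c unchanged
  event 4 (t=24: SET c = -15): c 13 -> -15
  event 5 (t=26: INC c by 1): c -15 -> -14
  event 6 (t=36: INC d by 6): c unchanged
Final: c = -14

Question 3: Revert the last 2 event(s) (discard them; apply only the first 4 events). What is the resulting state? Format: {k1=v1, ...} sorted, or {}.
Keep first 4 events (discard last 2):
  after event 1 (t=3: SET a = -19): {a=-19}
  after event 2 (t=13: INC c by 13): {a=-19, c=13}
  after event 3 (t=19: SET a = 18): {a=18, c=13}
  after event 4 (t=24: SET c = -15): {a=18, c=-15}

Answer: {a=18, c=-15}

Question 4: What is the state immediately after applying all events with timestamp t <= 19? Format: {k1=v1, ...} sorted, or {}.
Apply events with t <= 19 (3 events):
  after event 1 (t=3: SET a = -19): {a=-19}
  after event 2 (t=13: INC c by 13): {a=-19, c=13}
  after event 3 (t=19: SET a = 18): {a=18, c=13}

Answer: {a=18, c=13}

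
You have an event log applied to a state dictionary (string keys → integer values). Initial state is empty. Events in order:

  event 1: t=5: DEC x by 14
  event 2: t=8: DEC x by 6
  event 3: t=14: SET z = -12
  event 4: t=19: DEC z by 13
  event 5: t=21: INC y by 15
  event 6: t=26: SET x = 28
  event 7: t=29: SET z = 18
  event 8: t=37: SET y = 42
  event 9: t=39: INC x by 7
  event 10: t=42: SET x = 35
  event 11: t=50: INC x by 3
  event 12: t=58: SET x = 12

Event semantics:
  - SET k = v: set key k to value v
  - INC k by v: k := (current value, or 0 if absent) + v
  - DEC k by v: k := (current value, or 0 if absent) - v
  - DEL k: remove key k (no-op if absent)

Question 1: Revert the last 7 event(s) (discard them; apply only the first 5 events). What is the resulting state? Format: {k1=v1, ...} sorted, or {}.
Keep first 5 events (discard last 7):
  after event 1 (t=5: DEC x by 14): {x=-14}
  after event 2 (t=8: DEC x by 6): {x=-20}
  after event 3 (t=14: SET z = -12): {x=-20, z=-12}
  after event 4 (t=19: DEC z by 13): {x=-20, z=-25}
  after event 5 (t=21: INC y by 15): {x=-20, y=15, z=-25}

Answer: {x=-20, y=15, z=-25}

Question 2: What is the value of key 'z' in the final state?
Answer: 18

Derivation:
Track key 'z' through all 12 events:
  event 1 (t=5: DEC x by 14): z unchanged
  event 2 (t=8: DEC x by 6): z unchanged
  event 3 (t=14: SET z = -12): z (absent) -> -12
  event 4 (t=19: DEC z by 13): z -12 -> -25
  event 5 (t=21: INC y by 15): z unchanged
  event 6 (t=26: SET x = 28): z unchanged
  event 7 (t=29: SET z = 18): z -25 -> 18
  event 8 (t=37: SET y = 42): z unchanged
  event 9 (t=39: INC x by 7): z unchanged
  event 10 (t=42: SET x = 35): z unchanged
  event 11 (t=50: INC x by 3): z unchanged
  event 12 (t=58: SET x = 12): z unchanged
Final: z = 18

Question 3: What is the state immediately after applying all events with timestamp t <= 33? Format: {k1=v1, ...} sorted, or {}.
Answer: {x=28, y=15, z=18}

Derivation:
Apply events with t <= 33 (7 events):
  after event 1 (t=5: DEC x by 14): {x=-14}
  after event 2 (t=8: DEC x by 6): {x=-20}
  after event 3 (t=14: SET z = -12): {x=-20, z=-12}
  after event 4 (t=19: DEC z by 13): {x=-20, z=-25}
  after event 5 (t=21: INC y by 15): {x=-20, y=15, z=-25}
  after event 6 (t=26: SET x = 28): {x=28, y=15, z=-25}
  after event 7 (t=29: SET z = 18): {x=28, y=15, z=18}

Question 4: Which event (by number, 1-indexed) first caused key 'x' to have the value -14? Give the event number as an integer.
Looking for first event where x becomes -14:
  event 1: x (absent) -> -14  <-- first match

Answer: 1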